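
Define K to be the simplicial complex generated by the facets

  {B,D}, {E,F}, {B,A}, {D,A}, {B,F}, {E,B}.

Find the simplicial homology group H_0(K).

H_0 = Z.

K has 5 vertices, 6 edges.
rank ∂_0 = 0, rank ∂_1 = 4 ⇒ b_0 = 5 − 0 − 4 = 1; all invariant factors of ∂_1 are 1 so no torsion. So H_0 ≅ Z.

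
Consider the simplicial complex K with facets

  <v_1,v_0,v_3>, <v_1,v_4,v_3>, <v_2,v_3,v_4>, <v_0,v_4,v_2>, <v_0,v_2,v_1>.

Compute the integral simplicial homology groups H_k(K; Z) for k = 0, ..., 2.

H_0 = Z,  H_1 = Z,  H_2 = 0.

K has 5 vertices, 10 edges, 5 triangles.
rank ∂_0 = 0, rank ∂_1 = 4 ⇒ b_0 = 5 − 0 − 4 = 1; all invariant factors of ∂_1 are 1 so no torsion. So H_0 = Z.
rank ∂_1 = 4, rank ∂_2 = 5 ⇒ b_1 = 10 − 4 − 5 = 1; all invariant factors of ∂_2 are 1 so no torsion. So H_1 = Z.
rank ∂_2 = 5, rank ∂_3 = 0 ⇒ b_2 = 5 − 5 − 0 = 0. So H_2 = 0.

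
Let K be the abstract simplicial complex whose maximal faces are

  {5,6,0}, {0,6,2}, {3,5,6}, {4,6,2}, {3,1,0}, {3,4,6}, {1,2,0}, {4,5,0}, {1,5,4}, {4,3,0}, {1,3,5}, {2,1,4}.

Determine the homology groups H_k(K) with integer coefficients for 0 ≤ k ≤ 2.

Take the total order 0 < 1 < 2 < 3 < 4 < 5 < 6 on the vertex set. Then K (dimension 2) consists of the simplices:

  0-simplices (7): [0], [1], [2], [3], [4], [5], [6]
  1-simplices (18): [0,1], [0,2], [0,3], [0,4], [0,5], [0,6], [1,2], [1,3], [1,4], [1,5], [2,4], [2,6], [3,4], [3,5], [3,6], [4,5], [4,6], [5,6]
  2-simplices (12): [0,1,2], [0,1,3], [0,2,6], [0,3,4], [0,4,5], [0,5,6], [1,2,4], [1,3,5], [1,4,5], [2,4,6], [3,4,6], [3,5,6]

giving chain groups C_0 ≅ Z^7, C_1 ≅ Z^18, C_2 ≅ Z^12.

Boundary ∂_1: C_1 → C_0 sends each edge [p,q] (with p < q) to q − p.
The 7×18 boundary matrix has rank 6 and Smith normal form diag(1,1,1,1,1,1).

∂_2: C_2 → C_1 sends each 2-simplex [p,q,r] to [q,r] − [p,r] + [p,q]. For instance
  ∂[0,4,5] = [4,5] − [0,5] + [0,4],
  ∂[3,4,6] = [4,6] − [3,6] + [3,4].
The resulting 18×12 matrix has rank 12, and its Smith normal form has invariant factors (1,1,1,1,1,1,1,1,1,1,1,2).

Reading off H_k = ker ∂_k / im ∂_{k+1}:

  H_0: rank C_0 − rank ∂_1 = 7 − 6 = 1, and the invariant factors of ∂_1 are all 1, so H_0 ≅ Z.
  H_1: rank ker ∂_1 − rank ∂_2 = (18 − 6) − 12 = 0, and ∂_2 has invariant factor 2 > 1, so H_1 ≅ Z/2.
  H_2: rank ker ∂_2 − rank ∂_3 = (12 − 12) − 0 = 0, and there is no ∂_3, so H_2 ≅ 0.

As a check, the Euler characteristic is 7 − 18 + 12 = 1, which agrees with 1 − 0 + 0 = 1.
(K is a triangulation of the real projective plane RP^2.)

H_0 = Z,  H_1 = Z/2,  H_2 = 0.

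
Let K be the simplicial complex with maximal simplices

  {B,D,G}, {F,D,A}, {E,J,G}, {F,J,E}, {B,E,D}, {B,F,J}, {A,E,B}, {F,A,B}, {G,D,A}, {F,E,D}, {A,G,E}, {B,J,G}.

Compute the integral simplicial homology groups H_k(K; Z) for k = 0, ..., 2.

We work with the vertex ordering A < B < D < E < F < G < J. The simplices of K, each written with vertices in increasing order, are:

  0-simplices (7): A, B, D, E, F, G, J
  1-simplices (18): AB, AD, AE, AF, AG, BD, BE, BF, BG, BJ, DE, DF, DG, EF, EG, EJ, FJ, GJ
  2-simplices (12): ABE, ABF, ADF, ADG, AEG, BDE, BDG, BFJ, BGJ, DEF, EFJ, EGJ

Hence C_0 ≅ Z^7, C_1 ≅ Z^18, C_2 ≅ Z^12.

∂_1: C_1 → C_0 is given by ∂[p,q] = [q] − [p]. For instance
  ∂EG = G − E.
The 7×18 boundary matrix has rank 6 and Smith normal form diag(1,1,1,1,1,1).

Boundary ∂_2: C_2 → C_1 sends each 2-simplex [p,q,r] to [q,r] − [p,r] + [p,q]. For instance
  ∂BDG = DG − BG + BD,
  ∂BGJ = GJ − BJ + BG.
This gives a 18×12 integer matrix of rank 12; reducing to Smith normal form yields diagonal entries (1,1,1,1,1,1,1,1,1,1,1,2).

Now H_k = ker ∂_k / im ∂_{k+1}, so:

  H_0: rank C_0 − rank ∂_1 = 7 − 6 = 1, and the invariant factors of ∂_1 are all 1, so H_0 = Z.
  H_1: rank ker ∂_1 − rank ∂_2 = (18 − 6) − 12 = 0, and ∂_2 has invariant factor 2 > 1, so H_1 = Z/2.
  H_2: rank ker ∂_2 − rank ∂_3 = (12 − 12) − 0 = 0, and there is no ∂_3, so H_2 = 0.

(K is a triangulation of the real projective plane RP^2.)

H_0 = Z,  H_1 = Z/2,  H_2 = 0.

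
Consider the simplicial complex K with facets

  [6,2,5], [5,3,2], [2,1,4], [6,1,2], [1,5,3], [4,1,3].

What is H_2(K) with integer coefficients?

H_2 ≅ 0.

Fix the vertex order 1 < 2 < 3 < 4 < 5 < 6 and write every simplex with vertices in increasing order. Then dim K = 2 and the simplices of K are:

  0-simplices (6): [1], [2], [3], [4], [5], [6]
  1-simplices (12): [1,2], [1,3], [1,4], [1,5], [1,6], [2,3], [2,4], [2,5], [2,6], [3,4], [3,5], [5,6]
  2-simplices (6): [1,2,4], [1,2,6], [1,3,4], [1,3,5], [2,3,5], [2,5,6]

Hence C_0 ≅ Z^6, C_1 ≅ Z^12, C_2 ≅ Z^6.

∂_1: C_1 → C_0 maps an edge to its endpoints' difference, ∂[p,q] = q − p. For instance
  ∂[5,6] = [6] − [5].
As a 6×12 matrix over Z this has rank 5, with invariant factors (1,1,1,1,1).

The boundary map ∂_2: C_2 → C_1 sends each 2-simplex [p,q,r] to [q,r] − [p,r] + [p,q]. For instance
  ∂[1,2,6] = [2,6] − [1,6] + [1,2],
  ∂[2,5,6] = [5,6] − [2,6] + [2,5].
The 12×6 boundary matrix has rank 6 and Smith normal form diag(1,1,1,1,1,1).

From H_k ≅ ker(∂_k) / im(∂_{k+1}) we obtain:

  H_2: rank ker ∂_2 − rank ∂_3 = (6 − 6) − 0 = 0, and there is no ∂_3, so H_2 ≅ 0.

(K is a triangulation of the cylinder S^1 x I.)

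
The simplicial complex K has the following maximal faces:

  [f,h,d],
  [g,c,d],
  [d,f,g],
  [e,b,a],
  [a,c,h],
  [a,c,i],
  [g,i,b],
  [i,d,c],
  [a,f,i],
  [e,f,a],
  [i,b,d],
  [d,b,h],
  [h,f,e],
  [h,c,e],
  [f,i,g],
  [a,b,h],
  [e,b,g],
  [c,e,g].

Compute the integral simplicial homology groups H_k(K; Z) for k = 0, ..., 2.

H_0 ≅ Z,  H_1 ≅ Z ⊕ Z/2Z,  H_2 = 0.

We work with the vertex ordering a < b < c < d < e < f < g < h < i. The simplices of K, each written with vertices in increasing order, are:

  0-simplices (9): a, b, c, d, e, f, g, h, i
  1-simplices (27): ab, ac, ae, af, ah, ai, bd, be, bg, bh, bi, cd, ce, cg, ch, ci, df, dg, dh, di, ef, eg, eh, fg, fh, fi, gi
  2-simplices (18): abe, abh, ach, aci, aef, afi, bdh, bdi, beg, bgi, cdg, cdi, ceg, ceh, dfg, dfh, efh, fgi

giving chain groups C_0 ≅ Z^9, C_1 ≅ Z^27, C_2 ≅ Z^18.

∂_1: C_1 → C_0 is given by ∂[p,q] = [q] − [p].
The resulting 9×27 matrix has rank 8, and its Smith normal form has invariant factors (1,1,1,1,1,1,1,1).

The boundary map ∂_2: C_2 → C_1 maps a triangle to the signed sum of its edges. For instance
  ∂abe = be − ae + ab,
  ∂afi = fi − ai + af.
As a 27×18 matrix over Z this has rank 18, with invariant factors (1,1,1,1,1,1,1,1,1,1,1,1,1,1,1,1,1,2).

From H_k ≅ ker(∂_k) / im(∂_{k+1}) we obtain:

  H_0: rank C_0 − rank ∂_1 = 9 − 8 = 1, and the invariant factors of ∂_1 are all 1, so H_0 = Z.
  H_1: rank ker ∂_1 − rank ∂_2 = (27 − 8) − 18 = 1, and ∂_2 has invariant factor 2 > 1, so H_1 = Z ⊕ Z/2Z.
  H_2: rank ker ∂_2 − rank ∂_3 = (18 − 18) − 0 = 0, and there is no ∂_3, so H_2 = 0.

(K is a triangulation of the Klein bottle.)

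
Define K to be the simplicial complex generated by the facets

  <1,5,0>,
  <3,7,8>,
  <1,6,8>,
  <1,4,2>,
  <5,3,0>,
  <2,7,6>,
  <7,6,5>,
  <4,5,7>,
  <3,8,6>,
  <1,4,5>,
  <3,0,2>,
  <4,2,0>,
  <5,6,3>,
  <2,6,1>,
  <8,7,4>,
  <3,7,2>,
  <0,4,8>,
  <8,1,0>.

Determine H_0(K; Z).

We work with the vertex ordering 0 < 1 < 2 < 3 < 4 < 5 < 6 < 7 < 8. The simplices of K, each written with vertices in increasing order, are:

  0-simplices (9): [0], [1], [2], [3], [4], [5], [6], [7], [8]
  1-simplices (27): (27 of them)
  2-simplices (18): [0,1,5], [0,1,8], [0,2,3], [0,2,4], [0,3,5], [0,4,8], [1,2,4], [1,2,6], [1,4,5], [1,6,8], [2,3,7], [2,6,7], [3,5,6], [3,6,8], [3,7,8], [4,5,7], [4,7,8], [5,6,7]

giving chain groups C_0 ≅ Z^9, C_1 ≅ Z^27, C_2 ≅ Z^18.

∂_1: C_1 → C_0 sends each edge [p,q] (with p < q) to q − p.
The 9×27 boundary matrix has rank 8 and Smith normal form diag(1,1,1,1,1,1,1,1).

Boundary ∂_2: C_2 → C_1 maps a triangle to the signed sum of its edges. For instance
  ∂[2,3,7] = [3,7] − [2,7] + [2,3],
  ∂[3,5,6] = [5,6] − [3,6] + [3,5].
The 27×18 boundary matrix has rank 18 and Smith normal form diag(1,1,1,1,1,1,1,1,1,1,1,1,1,1,1,1,1,2).

From H_k ≅ ker(∂_k) / im(∂_{k+1}) we obtain:

  H_0: rank C_0 − rank ∂_1 = 9 − 8 = 1, and the invariant factors of ∂_1 are all 1, so H_0 ≅ Z.

(K is a triangulation of the Klein bottle.)

H_0 ≅ Z.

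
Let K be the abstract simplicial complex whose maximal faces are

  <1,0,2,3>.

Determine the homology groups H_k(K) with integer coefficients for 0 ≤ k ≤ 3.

Fix the vertex order 0 < 1 < 2 < 3 and write every simplex with vertices in increasing order. Then dim K = 3 and the simplices of K are:

  0-simplices (4): [0], [1], [2], [3]
  1-simplices (6): [0,1], [0,2], [0,3], [1,2], [1,3], [2,3]
  2-simplices (4): [0,1,2], [0,1,3], [0,2,3], [1,2,3]
  3-simplices (1): [0,1,2,3]

so the chain groups are C_0 ≅ Z^4, C_1 ≅ Z^6, C_2 ≅ Z^4, C_3 ≅ Z^1.

The boundary map ∂_1: C_1 → C_0 is given by ∂[p,q] = [q] − [p]. For instance
  ∂[1,3] = [3] − [1].
This gives a 4×6 integer matrix of rank 3; reducing to Smith normal form yields diagonal entries (1,1,1).

Boundary ∂_2: C_2 → C_1 acts by ∂[p,q,r] = [q,r] − [p,r] + [p,q]. For instance
  ∂[0,2,3] = [2,3] − [0,3] + [0,2],
  ∂[1,2,3] = [2,3] − [1,3] + [1,2].
As a 6×4 matrix over Z this has rank 3, with invariant factors (1,1,1).

∂_3: C_3 → C_2 sends each 3-simplex σ to the alternating sum Σ_i (−1)^i (σ with its i-th vertex removed). For instance
  ∂[0,1,2,3] = [1,2,3] − [0,2,3] + [0,1,3] − [0,1,2].
The resulting 4×1 matrix has rank 1, and its Smith normal form has invariant factors (1).

Reading off H_k = ker ∂_k / im ∂_{k+1}:

  H_0: rank C_0 − rank ∂_1 = 4 − 3 = 1, and the invariant factors of ∂_1 are all 1, so H_0 = Z.
  H_1: rank ker ∂_1 − rank ∂_2 = (6 − 3) − 3 = 0, and the invariant factors of ∂_2 are all 1, so H_1 = 0.
  H_2: rank ker ∂_2 − rank ∂_3 = (4 − 3) − 1 = 0, and the invariant factors of ∂_3 are all 1, so H_2 = 0.
  H_3: rank ker ∂_3 − rank ∂_4 = (1 − 1) − 0 = 0, and there is no ∂_4, so H_3 = 0.

As a check, the Euler characteristic is 4 − 6 + 4 − 1 = 1, which agrees with 1 − 0 + 0 − 0 = 1.

H_0 = Z,  H_1 = 0,  H_2 = 0,  H_3 = 0.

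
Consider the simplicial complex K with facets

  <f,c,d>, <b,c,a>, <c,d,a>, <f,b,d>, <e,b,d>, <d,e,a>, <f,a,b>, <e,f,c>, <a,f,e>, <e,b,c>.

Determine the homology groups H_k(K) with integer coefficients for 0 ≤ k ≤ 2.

Fix the vertex order a < b < c < d < e < f and write every simplex with vertices in increasing order. Then dim K = 2 and the simplices of K are:

  0-simplices (6): a, b, c, d, e, f
  1-simplices (15): ab, ac, ad, ae, af, bc, bd, be, bf, cd, ce, cf, de, df, ef
  2-simplices (10): abc, abf, acd, ade, aef, bce, bde, bdf, cdf, cef

Hence C_0 ≅ Z^6, C_1 ≅ Z^15, C_2 ≅ Z^10.

Boundary ∂_1: C_1 → C_0 maps an edge to its endpoints' difference, ∂[p,q] = q − p. For instance
  ∂bd = d − b.
As a 6×15 matrix over Z this has rank 5, with invariant factors (1,1,1,1,1).

∂_2: C_2 → C_1 acts by ∂[p,q,r] = [q,r] − [p,r] + [p,q]. For instance
  ∂abf = bf − af + ab,
  ∂cdf = df − cf + cd.
The resulting 15×10 matrix has rank 10, and its Smith normal form has invariant factors (1,1,1,1,1,1,1,1,1,2).

Now H_k = ker ∂_k / im ∂_{k+1}, so:

  H_0: rank C_0 − rank ∂_1 = 6 − 5 = 1, and the invariant factors of ∂_1 are all 1, so H_0 ≅ Z.
  H_1: rank ker ∂_1 − rank ∂_2 = (15 − 5) − 10 = 0, and ∂_2 has invariant factor 2 > 1, so H_1 ≅ Z/2Z.
  H_2: rank ker ∂_2 − rank ∂_3 = (10 − 10) − 0 = 0, and there is no ∂_3, so H_2 ≅ 0.

As a check, the Euler characteristic is 6 − 15 + 10 = 1, which agrees with 1 − 0 + 0 = 1.
(K is a triangulation of the real projective plane RP^2.)

H_0 = Z,  H_1 = Z/2Z,  H_2 = 0.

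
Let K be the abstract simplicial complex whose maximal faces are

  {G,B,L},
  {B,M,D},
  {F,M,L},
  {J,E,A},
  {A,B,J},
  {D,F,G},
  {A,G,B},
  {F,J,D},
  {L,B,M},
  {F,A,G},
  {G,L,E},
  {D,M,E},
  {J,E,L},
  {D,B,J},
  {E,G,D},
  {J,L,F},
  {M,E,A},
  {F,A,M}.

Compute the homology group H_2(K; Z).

H_2 ≅ Z.

We work with the vertex ordering A < B < D < E < F < G < J < L < M. The simplices of K, each written with vertices in increasing order, are:

  0-simplices (9): A, B, D, E, F, G, J, L, M
  1-simplices (27): AB, AE, AF, AG, AJ, AM, BD, BG, BJ, BL, BM, DE, DF, DG, DJ, DM, EG, EJ, EL, EM, FG, FJ, FL, FM, GL, JL, LM
  2-simplices (18): ABG, ABJ, AEJ, AEM, AFG, AFM, BDJ, BDM, BGL, BLM, DEG, DEM, DFG, DFJ, EGL, EJL, FJL, FLM

so the chain groups are C_0 ≅ Z^9, C_1 ≅ Z^27, C_2 ≅ Z^18.

The boundary map ∂_1: C_1 → C_0 maps an edge to its endpoints' difference, ∂[p,q] = q − p. For instance
  ∂DF = F − D.
As a 9×27 matrix over Z this has rank 8, with invariant factors (1,1,1,1,1,1,1,1).

The boundary map ∂_2: C_2 → C_1 sends each 2-simplex [p,q,r] to [q,r] − [p,r] + [p,q]. For instance
  ∂DFJ = FJ − DJ + DF,
  ∂DEG = EG − DG + DE.
The 27×18 boundary matrix has rank 17 and Smith normal form diag(1,1,1,1,1,1,1,1,1,1,1,1,1,1,1,1,1).

From H_k ≅ ker(∂_k) / im(∂_{k+1}) we obtain:

  H_2: rank ker ∂_2 − rank ∂_3 = (18 − 17) − 0 = 1, and there is no ∂_3, so H_2 ≅ Z.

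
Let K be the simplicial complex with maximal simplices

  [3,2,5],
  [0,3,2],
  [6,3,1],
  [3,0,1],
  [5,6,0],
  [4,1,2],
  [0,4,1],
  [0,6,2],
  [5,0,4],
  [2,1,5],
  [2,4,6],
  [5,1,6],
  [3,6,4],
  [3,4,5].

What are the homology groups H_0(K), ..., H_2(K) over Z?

We work with the vertex ordering 0 < 1 < 2 < 3 < 4 < 5 < 6. The simplices of K, each written with vertices in increasing order, are:

  0-simplices (7): [0], [1], [2], [3], [4], [5], [6]
  1-simplices (21): [0,1], [0,2], [0,3], [0,4], [0,5], [0,6], [1,2], [1,3], [1,4], [1,5], [1,6], [2,3], [2,4], [2,5], [2,6], [3,4], [3,5], [3,6], [4,5], [4,6], [5,6]
  2-simplices (14): [0,1,3], [0,1,4], [0,2,3], [0,2,6], [0,4,5], [0,5,6], [1,2,4], [1,2,5], [1,3,6], [1,5,6], [2,3,5], [2,4,6], [3,4,5], [3,4,6]

so the chain groups are C_0 ≅ Z^7, C_1 ≅ Z^21, C_2 ≅ Z^14.

The boundary map ∂_1: C_1 → C_0 sends each edge [p,q] (with p < q) to q − p. For instance
  ∂[1,3] = [3] − [1].
The 7×21 boundary matrix has rank 6 and Smith normal form diag(1,1,1,1,1,1).

Boundary ∂_2: C_2 → C_1 maps a triangle to the signed sum of its edges. For instance
  ∂[1,2,4] = [2,4] − [1,4] + [1,2],
  ∂[1,5,6] = [5,6] − [1,6] + [1,5].
The 21×14 boundary matrix has rank 13 and Smith normal form diag(1,1,1,1,1,1,1,1,1,1,1,1,1).

Computing H_k = (kernel of ∂_k) / (image of ∂_{k+1}):

  H_0: rank C_0 − rank ∂_1 = 7 − 6 = 1, and the invariant factors of ∂_1 are all 1, so H_0 ≅ Z.
  H_1: rank ker ∂_1 − rank ∂_2 = (21 − 6) − 13 = 2, and the invariant factors of ∂_2 are all 1, so H_1 ≅ Z^2.
  H_2: rank ker ∂_2 − rank ∂_3 = (14 − 13) − 0 = 1, and there is no ∂_3, so H_2 ≅ Z.

As a check, the Euler characteristic is 7 − 21 + 14 = 0, which agrees with 1 − 2 + 1 = 0.

H_0 ≅ Z,  H_1 ≅ Z^2,  H_2 ≅ Z.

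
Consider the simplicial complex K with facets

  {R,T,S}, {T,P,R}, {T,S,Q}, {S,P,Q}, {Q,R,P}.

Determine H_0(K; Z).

K has 5 vertices, 10 edges, 5 triangles.
rank ∂_0 = 0, rank ∂_1 = 4 ⇒ b_0 = 5 − 0 − 4 = 1; all invariant factors of ∂_1 are 1 so no torsion. So H_0 ≅ Z.

H_0 ≅ Z.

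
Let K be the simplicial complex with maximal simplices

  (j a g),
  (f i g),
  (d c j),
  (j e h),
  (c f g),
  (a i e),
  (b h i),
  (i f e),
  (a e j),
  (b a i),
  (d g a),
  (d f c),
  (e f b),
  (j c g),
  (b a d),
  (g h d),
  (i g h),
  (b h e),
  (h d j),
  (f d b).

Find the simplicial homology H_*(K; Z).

Fix the vertex order a < b < c < d < e < f < g < h < i < j and write every simplex with vertices in increasing order. Then dim K = 2 and the simplices of K are:

  0-simplices (10): a, b, c, d, e, f, g, h, i, j
  1-simplices (30): ab, ad, ae, ag, ai, aj, bd, be, bf, bh, bi, cd, cf, cg, cj, df, dg, dh, dj, ef, eh, ei, ej, fg, fi, gh, gi, gj, hi, hj
  2-simplices (20): abd, abi, adg, aei, aej, agj, bdf, bef, beh, bhi, cdf, cdj, cfg, cgj, dgh, dhj, efi, ehj, fgi, ghi

giving chain groups C_0 ≅ Z^10, C_1 ≅ Z^30, C_2 ≅ Z^20.

∂_1: C_1 → C_0 sends each edge [p,q] (with p < q) to q − p. For instance
  ∂dj = j − d.
This gives a 10×30 integer matrix of rank 9; reducing to Smith normal form yields diagonal entries (1,1,1,1,1,1,1,1,1).

∂_2: C_2 → C_1 sends each 2-simplex [p,q,r] to [q,r] − [p,r] + [p,q]. For instance
  ∂bdf = df − bf + bd,
  ∂abd = bd − ad + ab.
The resulting 30×20 matrix has rank 20, and its Smith normal form has invariant factors (1,1,1,1,1,1,1,1,1,1,1,1,1,1,1,1,1,1,1,2).

Reading off H_k = ker ∂_k / im ∂_{k+1}:

  H_0: rank C_0 − rank ∂_1 = 10 − 9 = 1, and the invariant factors of ∂_1 are all 1, so H_0 ≅ Z.
  H_1: rank ker ∂_1 − rank ∂_2 = (30 − 9) − 20 = 1, and ∂_2 has invariant factor 2 > 1, so H_1 ≅ Z × Z/2.
  H_2: rank ker ∂_2 − rank ∂_3 = (20 − 20) − 0 = 0, and there is no ∂_3, so H_2 ≅ 0.

H_0 ≅ Z,  H_1 ≅ Z × Z/2,  H_2 = 0.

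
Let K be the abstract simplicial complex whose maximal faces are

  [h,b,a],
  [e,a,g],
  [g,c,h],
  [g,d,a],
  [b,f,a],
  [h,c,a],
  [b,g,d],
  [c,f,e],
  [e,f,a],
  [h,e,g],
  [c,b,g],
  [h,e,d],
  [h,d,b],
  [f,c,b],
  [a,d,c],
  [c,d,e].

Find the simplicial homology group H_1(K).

Fix the vertex order a < b < c < d < e < f < g < h and write every simplex with vertices in increasing order. Then dim K = 2 and the simplices of K are:

  0-simplices (8): a, b, c, d, e, f, g, h
  1-simplices (24): ab, ac, ad, ae, af, ag, ah, bc, bd, bf, bg, bh, cd, ce, cf, cg, ch, de, dg, dh, ef, eg, eh, gh
  2-simplices (16): abf, abh, acd, ach, adg, aef, aeg, bcf, bcg, bdg, bdh, cde, cef, cgh, deh, egh

so the chain groups are C_0 ≅ Z^8, C_1 ≅ Z^24, C_2 ≅ Z^16.

∂_1: C_1 → C_0 sends each edge [p,q] (with p < q) to q − p.
As a 8×24 matrix over Z this has rank 7, with invariant factors (1,1,1,1,1,1,1).

The boundary map ∂_2: C_2 → C_1 maps a triangle to the signed sum of its edges. For instance
  ∂ach = ch − ah + ac,
  ∂cde = de − ce + cd.
This gives a 24×16 integer matrix of rank 15; reducing to Smith normal form yields diagonal entries (1,1,1,1,1,1,1,1,1,1,1,1,1,1,1).

From H_k ≅ ker(∂_k) / im(∂_{k+1}) we obtain:

  H_1: rank ker ∂_1 − rank ∂_2 = (24 − 7) − 15 = 2, and the invariant factors of ∂_2 are all 1, so H_1 = Z^2.

H_1 = Z^2.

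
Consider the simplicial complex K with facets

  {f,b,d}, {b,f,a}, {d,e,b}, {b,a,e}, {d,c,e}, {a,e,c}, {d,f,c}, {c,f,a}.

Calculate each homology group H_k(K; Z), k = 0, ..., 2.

H_0 ≅ Z,  H_1 = 0,  H_2 ≅ Z.

We work with the vertex ordering a < b < c < d < e < f. The simplices of K, each written with vertices in increasing order, are:

  0-simplices (6): a, b, c, d, e, f
  1-simplices (12): ab, ac, ae, af, bd, be, bf, cd, ce, cf, de, df
  2-simplices (8): abe, abf, ace, acf, bde, bdf, cde, cdf

giving chain groups C_0 ≅ Z^6, C_1 ≅ Z^12, C_2 ≅ Z^8.

The boundary map ∂_1: C_1 → C_0 is given by ∂[p,q] = [q] − [p].
As a 6×12 matrix over Z this has rank 5, with invariant factors (1,1,1,1,1).

The boundary map ∂_2: C_2 → C_1 acts by ∂[p,q,r] = [q,r] − [p,r] + [p,q]. For instance
  ∂abe = be − ae + ab,
  ∂cdf = df − cf + cd.
The 12×8 boundary matrix has rank 7 and Smith normal form diag(1,1,1,1,1,1,1).

Reading off H_k = ker ∂_k / im ∂_{k+1}:

  H_0: rank C_0 − rank ∂_1 = 6 − 5 = 1, and the invariant factors of ∂_1 are all 1, so H_0 ≅ Z.
  H_1: rank ker ∂_1 − rank ∂_2 = (12 − 5) − 7 = 0, and the invariant factors of ∂_2 are all 1, so H_1 ≅ 0.
  H_2: rank ker ∂_2 − rank ∂_3 = (8 − 7) − 0 = 1, and there is no ∂_3, so H_2 ≅ Z.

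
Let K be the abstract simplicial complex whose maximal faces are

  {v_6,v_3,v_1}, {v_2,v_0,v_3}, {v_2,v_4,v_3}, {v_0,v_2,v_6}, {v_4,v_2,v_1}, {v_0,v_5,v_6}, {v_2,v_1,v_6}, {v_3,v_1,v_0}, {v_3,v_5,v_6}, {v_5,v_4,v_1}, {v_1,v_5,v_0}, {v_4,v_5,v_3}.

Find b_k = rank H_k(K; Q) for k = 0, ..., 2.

Order the vertices as v_0 < v_1 < v_2 < v_3 < v_4 < v_5 < v_6. Listing each simplex with vertices in this order, K has dimension 2 with simplices:

  0-simplices (7): [v_0], [v_1], [v_2], [v_3], [v_4], [v_5], [v_6]
  1-simplices (18): (18 of them)
  2-simplices (12): (12 of them)

giving chain groups C_0 ≅ Z^7, C_1 ≅ Z^18, C_2 ≅ Z^12.

The boundary map ∂_1: C_1 → C_0 maps an edge to its endpoints' difference, ∂[p,q] = q − p. For instance
  ∂[v_3,v_4] = [v_4] − [v_3].
The resulting 7×18 matrix has rank 6, and its Smith normal form has invariant factors (1,1,1,1,1,1).

∂_2: C_2 → C_1 maps a triangle to the signed sum of its edges. For instance
  ∂[v_1,v_2,v_4] = [v_2,v_4] − [v_1,v_4] + [v_1,v_2],
  ∂[v_1,v_4,v_5] = [v_4,v_5] − [v_1,v_5] + [v_1,v_4].
This gives a 18×12 integer matrix of rank 12; reducing to Smith normal form yields diagonal entries (1,1,1,1,1,1,1,1,1,1,1,2).

Reading off H_k = ker ∂_k / im ∂_{k+1}:

  H_0: rank C_0 − rank ∂_1 = 7 − 6 = 1, and the invariant factors of ∂_1 are all 1, so H_0 = Z.
  H_1: rank ker ∂_1 − rank ∂_2 = (18 − 6) − 12 = 0, and ∂_2 has invariant factor 2 > 1, so H_1 = Z/2Z.
  H_2: rank ker ∂_2 − rank ∂_3 = (12 − 12) − 0 = 0, and there is no ∂_3, so H_2 = 0.

As a check, the Euler characteristic is 7 − 18 + 12 = 1, which agrees with 1 − 0 + 0 = 1.

Hence the Betti numbers are b_0 = 1, b_1 = 0, b_2 = 0.

b_0 = 1, b_1 = 0, b_2 = 0.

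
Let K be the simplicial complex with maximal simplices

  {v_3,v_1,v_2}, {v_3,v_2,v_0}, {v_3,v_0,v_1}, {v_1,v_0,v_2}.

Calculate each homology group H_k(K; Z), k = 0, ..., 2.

Fix the vertex order v_0 < v_1 < v_2 < v_3 and write every simplex with vertices in increasing order. Then dim K = 2 and the simplices of K are:

  0-simplices (4): [v_0], [v_1], [v_2], [v_3]
  1-simplices (6): [v_0,v_1], [v_0,v_2], [v_0,v_3], [v_1,v_2], [v_1,v_3], [v_2,v_3]
  2-simplices (4): [v_0,v_1,v_2], [v_0,v_1,v_3], [v_0,v_2,v_3], [v_1,v_2,v_3]

Hence C_0 ≅ Z^4, C_1 ≅ Z^6, C_2 ≅ Z^4.

∂_1: C_1 → C_0 sends each edge [p,q] (with p < q) to q − p.
The 4×6 boundary matrix has rank 3 and Smith normal form diag(1,1,1).

The boundary map ∂_2: C_2 → C_1 acts by ∂[p,q,r] = [q,r] − [p,r] + [p,q]. For instance
  ∂[v_0,v_2,v_3] = [v_2,v_3] − [v_0,v_3] + [v_0,v_2],
  ∂[v_0,v_1,v_2] = [v_1,v_2] − [v_0,v_2] + [v_0,v_1].
The resulting 6×4 matrix has rank 3, and its Smith normal form has invariant factors (1,1,1).

Computing H_k = (kernel of ∂_k) / (image of ∂_{k+1}):

  H_0: rank C_0 − rank ∂_1 = 4 − 3 = 1, and the invariant factors of ∂_1 are all 1, so H_0 = Z.
  H_1: rank ker ∂_1 − rank ∂_2 = (6 − 3) − 3 = 0, and the invariant factors of ∂_2 are all 1, so H_1 = 0.
  H_2: rank ker ∂_2 − rank ∂_3 = (4 − 3) − 0 = 1, and there is no ∂_3, so H_2 = Z.

H_0 ≅ Z,  H_1 = 0,  H_2 ≅ Z.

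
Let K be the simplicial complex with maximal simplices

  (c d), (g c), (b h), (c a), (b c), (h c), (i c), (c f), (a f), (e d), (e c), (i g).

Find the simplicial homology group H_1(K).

Order the vertices as a < b < c < d < e < f < g < h < i. Listing each simplex with vertices in this order, K has dimension 1 with simplices:

  0-simplices (9): a, b, c, d, e, f, g, h, i
  1-simplices (12): ac, af, bc, bh, cd, ce, cf, cg, ch, ci, de, gi

so the chain groups are C_0 ≅ Z^9, C_1 ≅ Z^12.

The boundary map ∂_1: C_1 → C_0 is given by ∂[p,q] = [q] − [p].
The 9×12 boundary matrix has rank 8 and Smith normal form diag(1,1,1,1,1,1,1,1).

Reading off H_k = ker ∂_k / im ∂_{k+1}:

  H_1: rank ker ∂_1 − rank ∂_2 = (12 − 8) − 0 = 4, and there is no ∂_2, so H_1 ≅ Z^4.

(K is a triangulation of a wedge of 4 circles.)

H_1 ≅ Z^4.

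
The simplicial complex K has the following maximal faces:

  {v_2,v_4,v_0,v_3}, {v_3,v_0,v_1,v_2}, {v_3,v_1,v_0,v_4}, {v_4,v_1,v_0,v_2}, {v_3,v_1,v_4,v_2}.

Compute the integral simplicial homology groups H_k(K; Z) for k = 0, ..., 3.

H_0 = Z,  H_1 = 0,  H_2 = 0,  H_3 = Z.

K has 5 vertices, 10 edges, 10 triangles, 5 3-simplices.
rank ∂_0 = 0, rank ∂_1 = 4 ⇒ b_0 = 5 − 0 − 4 = 1; all invariant factors of ∂_1 are 1 so no torsion. So H_0 ≅ Z.
rank ∂_1 = 4, rank ∂_2 = 6 ⇒ b_1 = 10 − 4 − 6 = 0; all invariant factors of ∂_2 are 1 so no torsion. So H_1 ≅ 0.
rank ∂_2 = 6, rank ∂_3 = 4 ⇒ b_2 = 10 − 6 − 4 = 0; all invariant factors of ∂_3 are 1 so no torsion. So H_2 ≅ 0.
rank ∂_3 = 4, rank ∂_4 = 0 ⇒ b_3 = 5 − 4 − 0 = 1. So H_3 ≅ Z.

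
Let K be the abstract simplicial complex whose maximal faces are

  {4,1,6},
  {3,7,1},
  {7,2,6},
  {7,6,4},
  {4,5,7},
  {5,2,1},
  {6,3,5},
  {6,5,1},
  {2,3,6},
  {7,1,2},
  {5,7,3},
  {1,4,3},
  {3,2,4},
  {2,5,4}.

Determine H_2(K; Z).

Fix the vertex order 1 < 2 < 3 < 4 < 5 < 6 < 7 and write every simplex with vertices in increasing order. Then dim K = 2 and the simplices of K are:

  0-simplices (7): [1], [2], [3], [4], [5], [6], [7]
  1-simplices (21): [1,2], [1,3], [1,4], [1,5], [1,6], [1,7], [2,3], [2,4], [2,5], [2,6], [2,7], [3,4], [3,5], [3,6], [3,7], [4,5], [4,6], [4,7], [5,6], [5,7], [6,7]
  2-simplices (14): [1,2,5], [1,2,7], [1,3,4], [1,3,7], [1,4,6], [1,5,6], [2,3,4], [2,3,6], [2,4,5], [2,6,7], [3,5,6], [3,5,7], [4,5,7], [4,6,7]

so the chain groups are C_0 ≅ Z^7, C_1 ≅ Z^21, C_2 ≅ Z^14.

The boundary map ∂_1: C_1 → C_0 is given by ∂[p,q] = [q] − [p].
This gives a 7×21 integer matrix of rank 6; reducing to Smith normal form yields diagonal entries (1,1,1,1,1,1).

The boundary map ∂_2: C_2 → C_1 acts by ∂[p,q,r] = [q,r] − [p,r] + [p,q]. For instance
  ∂[1,3,7] = [3,7] − [1,7] + [1,3],
  ∂[2,4,5] = [4,5] − [2,5] + [2,4].
The resulting 21×14 matrix has rank 13, and its Smith normal form has invariant factors (1,1,1,1,1,1,1,1,1,1,1,1,1).

Computing H_k = (kernel of ∂_k) / (image of ∂_{k+1}):

  H_2: rank ker ∂_2 − rank ∂_3 = (14 − 13) − 0 = 1, and there is no ∂_3, so H_2 = Z.

H_2 ≅ Z.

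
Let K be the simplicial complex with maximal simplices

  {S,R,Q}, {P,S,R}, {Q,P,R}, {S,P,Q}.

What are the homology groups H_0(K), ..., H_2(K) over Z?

We work with the vertex ordering P < Q < R < S. The simplices of K, each written with vertices in increasing order, are:

  0-simplices (4): P, Q, R, S
  1-simplices (6): PQ, PR, PS, QR, QS, RS
  2-simplices (4): PQR, PQS, PRS, QRS

Hence C_0 ≅ Z^4, C_1 ≅ Z^6, C_2 ≅ Z^4.

Boundary ∂_1: C_1 → C_0 sends each edge [p,q] (with p < q) to q − p.
The resulting 4×6 matrix has rank 3, and its Smith normal form has invariant factors (1,1,1).

∂_2: C_2 → C_1 maps a triangle to the signed sum of its edges. For instance
  ∂PQS = QS − PS + PQ,
  ∂PQR = QR − PR + PQ.
The 6×4 boundary matrix has rank 3 and Smith normal form diag(1,1,1).

Reading off H_k = ker ∂_k / im ∂_{k+1}:

  H_0: rank C_0 − rank ∂_1 = 4 − 3 = 1, and the invariant factors of ∂_1 are all 1, so H_0 = Z.
  H_1: rank ker ∂_1 − rank ∂_2 = (6 − 3) − 3 = 0, and the invariant factors of ∂_2 are all 1, so H_1 = 0.
  H_2: rank ker ∂_2 − rank ∂_3 = (4 − 3) − 0 = 1, and there is no ∂_3, so H_2 = Z.

(K is a triangulation of the 2-sphere S^2.)

H_0 ≅ Z,  H_1 = 0,  H_2 ≅ Z.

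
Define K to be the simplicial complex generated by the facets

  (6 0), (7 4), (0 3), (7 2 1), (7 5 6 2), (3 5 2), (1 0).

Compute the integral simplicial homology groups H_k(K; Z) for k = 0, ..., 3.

Order the vertices as 0 < 1 < 2 < 3 < 4 < 5 < 6 < 7. Listing each simplex with vertices in this order, K has dimension 3 with simplices:

  0-simplices (8): [0], [1], [2], [3], [4], [5], [6], [7]
  1-simplices (14): [0,1], [0,3], [0,6], [1,2], [1,7], [2,3], [2,5], [2,6], [2,7], [3,5], [4,7], [5,6], [5,7], [6,7]
  2-simplices (6): [1,2,7], [2,3,5], [2,5,6], [2,5,7], [2,6,7], [5,6,7]
  3-simplices (1): [2,5,6,7]

Hence C_0 ≅ Z^8, C_1 ≅ Z^14, C_2 ≅ Z^6, C_3 ≅ Z^1.

∂_1: C_1 → C_0 sends each edge [p,q] (with p < q) to q − p. For instance
  ∂[6,7] = [7] − [6].
The 8×14 boundary matrix has rank 7 and Smith normal form diag(1,1,1,1,1,1,1).

The boundary map ∂_2: C_2 → C_1 acts by ∂[p,q,r] = [q,r] − [p,r] + [p,q]. For instance
  ∂[5,6,7] = [6,7] − [5,7] + [5,6],
  ∂[2,5,6] = [5,6] − [2,6] + [2,5].
The resulting 14×6 matrix has rank 5, and its Smith normal form has invariant factors (1,1,1,1,1).

∂_3: C_3 → C_2 sends each 3-simplex σ to the alternating sum Σ_i (−1)^i (σ with its i-th vertex removed). For instance
  ∂[2,5,6,7] = [5,6,7] − [2,6,7] + [2,5,7] − [2,5,6].
The 6×1 boundary matrix has rank 1 and Smith normal form diag(1).

Now H_k = ker ∂_k / im ∂_{k+1}, so:

  H_0: rank C_0 − rank ∂_1 = 8 − 7 = 1, and the invariant factors of ∂_1 are all 1, so H_0 = Z.
  H_1: rank ker ∂_1 − rank ∂_2 = (14 − 7) − 5 = 2, and the invariant factors of ∂_2 are all 1, so H_1 = Z^2.
  H_2: rank ker ∂_2 − rank ∂_3 = (6 − 5) − 1 = 0, and the invariant factors of ∂_3 are all 1, so H_2 = 0.
  H_3: rank ker ∂_3 − rank ∂_4 = (1 − 1) − 0 = 0, and there is no ∂_4, so H_3 = 0.

H_0 = Z,  H_1 = Z^2,  H_2 = 0,  H_3 = 0.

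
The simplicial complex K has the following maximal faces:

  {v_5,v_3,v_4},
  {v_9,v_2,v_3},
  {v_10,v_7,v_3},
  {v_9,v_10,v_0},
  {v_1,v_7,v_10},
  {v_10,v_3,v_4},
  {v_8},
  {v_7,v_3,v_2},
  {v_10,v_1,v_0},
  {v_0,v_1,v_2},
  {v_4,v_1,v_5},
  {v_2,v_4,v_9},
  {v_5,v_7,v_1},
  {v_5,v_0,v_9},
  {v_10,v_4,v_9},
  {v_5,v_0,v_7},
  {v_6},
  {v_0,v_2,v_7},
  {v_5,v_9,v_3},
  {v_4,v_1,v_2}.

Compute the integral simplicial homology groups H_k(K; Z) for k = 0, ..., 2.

H_0 ≅ Z^3,  H_1 ≅ Z × Z/2,  H_2 = 0.

Order the vertices as v_0 < v_1 < v_2 < v_3 < v_4 < v_5 < v_6 < v_7 < v_8 < v_9 < v_10. Listing each simplex with vertices in this order, K has dimension 2 with simplices:

  0-simplices (11): [v_0], [v_1], [v_2], [v_3], [v_4], [v_5], [v_6], [v_7], [v_8], [v_9], [v_10]
  1-simplices (27): (27 of them)
  2-simplices (18): (18 of them)

so the chain groups are C_0 ≅ Z^11, C_1 ≅ Z^27, C_2 ≅ Z^18.

The boundary map ∂_1: C_1 → C_0 maps an edge to its endpoints' difference, ∂[p,q] = q − p.
This gives a 11×27 integer matrix of rank 8; reducing to Smith normal form yields diagonal entries (1,1,1,1,1,1,1,1).

The boundary map ∂_2: C_2 → C_1 acts by ∂[p,q,r] = [q,r] − [p,r] + [p,q]. For instance
  ∂[v_2,v_4,v_9] = [v_4,v_9] − [v_2,v_9] + [v_2,v_4],
  ∂[v_4,v_9,v_10] = [v_9,v_10] − [v_4,v_10] + [v_4,v_9].
As a 27×18 matrix over Z this has rank 18, with invariant factors (1,1,1,1,1,1,1,1,1,1,1,1,1,1,1,1,1,2).

From H_k ≅ ker(∂_k) / im(∂_{k+1}) we obtain:

  H_0: rank C_0 − rank ∂_1 = 11 − 8 = 3, and the invariant factors of ∂_1 are all 1, so H_0 ≅ Z^3.
  H_1: rank ker ∂_1 − rank ∂_2 = (27 − 8) − 18 = 1, and ∂_2 has invariant factor 2 > 1, so H_1 ≅ Z × Z/2.
  H_2: rank ker ∂_2 − rank ∂_3 = (18 − 18) − 0 = 0, and there is no ∂_3, so H_2 ≅ 0.

As a check, the Euler characteristic is 11 − 27 + 18 = 2, which agrees with 3 − 1 + 0 = 2.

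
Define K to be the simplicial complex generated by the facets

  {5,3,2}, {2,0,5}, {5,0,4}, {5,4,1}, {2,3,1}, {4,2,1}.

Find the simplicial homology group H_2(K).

Fix the vertex order 0 < 1 < 2 < 3 < 4 < 5 and write every simplex with vertices in increasing order. Then dim K = 2 and the simplices of K are:

  0-simplices (6): [0], [1], [2], [3], [4], [5]
  1-simplices (12): [0,2], [0,4], [0,5], [1,2], [1,3], [1,4], [1,5], [2,3], [2,4], [2,5], [3,5], [4,5]
  2-simplices (6): [0,2,5], [0,4,5], [1,2,3], [1,2,4], [1,4,5], [2,3,5]

Hence C_0 ≅ Z^6, C_1 ≅ Z^12, C_2 ≅ Z^6.

The boundary map ∂_1: C_1 → C_0 is given by ∂[p,q] = [q] − [p].
The 6×12 boundary matrix has rank 5 and Smith normal form diag(1,1,1,1,1).

Boundary ∂_2: C_2 → C_1 sends each 2-simplex [p,q,r] to [q,r] − [p,r] + [p,q]. For instance
  ∂[0,4,5] = [4,5] − [0,5] + [0,4],
  ∂[1,4,5] = [4,5] − [1,5] + [1,4].
The 12×6 boundary matrix has rank 6 and Smith normal form diag(1,1,1,1,1,1).

Computing H_k = (kernel of ∂_k) / (image of ∂_{k+1}):

  H_2: rank ker ∂_2 − rank ∂_3 = (6 − 6) − 0 = 0, and there is no ∂_3, so H_2 = 0.

(K is a triangulation of the cylinder S^1 x I.)

H_2 ≅ 0.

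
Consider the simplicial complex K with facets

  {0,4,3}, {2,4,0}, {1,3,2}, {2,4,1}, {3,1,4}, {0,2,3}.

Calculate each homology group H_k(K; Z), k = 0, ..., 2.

We work with the vertex ordering 0 < 1 < 2 < 3 < 4. The simplices of K, each written with vertices in increasing order, are:

  0-simplices (5): [0], [1], [2], [3], [4]
  1-simplices (9): [0,2], [0,3], [0,4], [1,2], [1,3], [1,4], [2,3], [2,4], [3,4]
  2-simplices (6): [0,2,3], [0,2,4], [0,3,4], [1,2,3], [1,2,4], [1,3,4]

so the chain groups are C_0 ≅ Z^5, C_1 ≅ Z^9, C_2 ≅ Z^6.

The boundary map ∂_1: C_1 → C_0 sends each edge [p,q] (with p < q) to q − p. For instance
  ∂[1,2] = [2] − [1].
The resulting 5×9 matrix has rank 4, and its Smith normal form has invariant factors (1,1,1,1).

∂_2: C_2 → C_1 sends each 2-simplex [p,q,r] to [q,r] − [p,r] + [p,q]. For instance
  ∂[1,2,3] = [2,3] − [1,3] + [1,2],
  ∂[1,2,4] = [2,4] − [1,4] + [1,2].
As a 9×6 matrix over Z this has rank 5, with invariant factors (1,1,1,1,1).

Now H_k = ker ∂_k / im ∂_{k+1}, so:

  H_0: rank C_0 − rank ∂_1 = 5 − 4 = 1, and the invariant factors of ∂_1 are all 1, so H_0 = Z.
  H_1: rank ker ∂_1 − rank ∂_2 = (9 − 4) − 5 = 0, and the invariant factors of ∂_2 are all 1, so H_1 = 0.
  H_2: rank ker ∂_2 − rank ∂_3 = (6 − 5) − 0 = 1, and there is no ∂_3, so H_2 = Z.

H_0 = Z,  H_1 = 0,  H_2 = Z.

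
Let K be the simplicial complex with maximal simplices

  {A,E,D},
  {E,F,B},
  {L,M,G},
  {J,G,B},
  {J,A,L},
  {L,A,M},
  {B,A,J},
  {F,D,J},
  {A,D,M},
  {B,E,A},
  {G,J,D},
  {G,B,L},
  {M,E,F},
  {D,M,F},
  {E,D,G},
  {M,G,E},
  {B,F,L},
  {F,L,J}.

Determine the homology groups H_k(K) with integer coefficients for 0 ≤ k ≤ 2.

Order the vertices as A < B < D < E < F < G < J < L < M. Listing each simplex with vertices in this order, K has dimension 2 with simplices:

  0-simplices (9): A, B, D, E, F, G, J, L, M
  1-simplices (27): AB, AD, AE, AJ, AL, AM, BE, BF, BG, BJ, BL, DE, DF, DG, DJ, DM, EF, EG, EM, FJ, FL, FM, GJ, GL, GM, JL, LM
  2-simplices (18): ABE, ABJ, ADE, ADM, AJL, ALM, BEF, BFL, BGJ, BGL, DEG, DFJ, DFM, DGJ, EFM, EGM, FJL, GLM

giving chain groups C_0 ≅ Z^9, C_1 ≅ Z^27, C_2 ≅ Z^18.

Boundary ∂_1: C_1 → C_0 sends each edge [p,q] (with p < q) to q − p.
The 9×27 boundary matrix has rank 8 and Smith normal form diag(1,1,1,1,1,1,1,1).

The boundary map ∂_2: C_2 → C_1 maps a triangle to the signed sum of its edges. For instance
  ∂DEG = EG − DG + DE,
  ∂DGJ = GJ − DJ + DG.
As a 27×18 matrix over Z this has rank 18, with invariant factors (1,1,1,1,1,1,1,1,1,1,1,1,1,1,1,1,1,2).

Computing H_k = (kernel of ∂_k) / (image of ∂_{k+1}):

  H_0: rank C_0 − rank ∂_1 = 9 − 8 = 1, and the invariant factors of ∂_1 are all 1, so H_0 = Z.
  H_1: rank ker ∂_1 − rank ∂_2 = (27 − 8) − 18 = 1, and ∂_2 has invariant factor 2 > 1, so H_1 = Z ⊕ Z/2.
  H_2: rank ker ∂_2 − rank ∂_3 = (18 − 18) − 0 = 0, and there is no ∂_3, so H_2 = 0.

H_0 = Z,  H_1 = Z ⊕ Z/2,  H_2 = 0.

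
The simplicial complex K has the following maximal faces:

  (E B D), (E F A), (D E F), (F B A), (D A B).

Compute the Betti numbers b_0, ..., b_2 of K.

Fix the vertex order A < B < D < E < F and write every simplex with vertices in increasing order. Then dim K = 2 and the simplices of K are:

  0-simplices (5): A, B, D, E, F
  1-simplices (10): AB, AD, AE, AF, BD, BE, BF, DE, DF, EF
  2-simplices (5): ABD, ABF, AEF, BDE, DEF

so the chain groups are C_0 ≅ Z^5, C_1 ≅ Z^10, C_2 ≅ Z^5.

Boundary ∂_1: C_1 → C_0 is given by ∂[p,q] = [q] − [p]. For instance
  ∂BD = D − B.
The 5×10 boundary matrix has rank 4 and Smith normal form diag(1,1,1,1).

The boundary map ∂_2: C_2 → C_1 acts by ∂[p,q,r] = [q,r] − [p,r] + [p,q]. For instance
  ∂BDE = DE − BE + BD,
  ∂ABF = BF − AF + AB.
The resulting 10×5 matrix has rank 5, and its Smith normal form has invariant factors (1,1,1,1,1).

Reading off H_k = ker ∂_k / im ∂_{k+1}:

  H_0: rank C_0 − rank ∂_1 = 5 − 4 = 1, and the invariant factors of ∂_1 are all 1, so H_0 ≅ Z.
  H_1: rank ker ∂_1 − rank ∂_2 = (10 − 4) − 5 = 1, and the invariant factors of ∂_2 are all 1, so H_1 ≅ Z.
  H_2: rank ker ∂_2 − rank ∂_3 = (5 − 5) − 0 = 0, and there is no ∂_3, so H_2 ≅ 0.

(K is a triangulation of the Möbius band.)

Hence the Betti numbers are b_0 = 1, b_1 = 1, b_2 = 0.

b_0 = 1, b_1 = 1, b_2 = 0.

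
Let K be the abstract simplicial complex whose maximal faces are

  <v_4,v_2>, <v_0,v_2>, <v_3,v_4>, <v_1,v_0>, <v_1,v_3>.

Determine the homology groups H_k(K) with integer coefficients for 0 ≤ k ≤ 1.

H_0 ≅ Z,  H_1 ≅ Z.

Fix the vertex order v_0 < v_1 < v_2 < v_3 < v_4 and write every simplex with vertices in increasing order. Then dim K = 1 and the simplices of K are:

  0-simplices (5): [v_0], [v_1], [v_2], [v_3], [v_4]
  1-simplices (5): [v_0,v_1], [v_0,v_2], [v_1,v_3], [v_2,v_4], [v_3,v_4]

so the chain groups are C_0 ≅ Z^5, C_1 ≅ Z^5.

The boundary map ∂_1: C_1 → C_0 maps an edge to its endpoints' difference, ∂[p,q] = q − p. For instance
  ∂[v_0,v_1] = [v_1] − [v_0].
The 5×5 boundary matrix has rank 4 and Smith normal form diag(1,1,1,1).

Now H_k = ker ∂_k / im ∂_{k+1}, so:

  H_0: rank C_0 − rank ∂_1 = 5 − 4 = 1, and the invariant factors of ∂_1 are all 1, so H_0 = Z.
  H_1: rank ker ∂_1 − rank ∂_2 = (5 − 4) − 0 = 1, and there is no ∂_2, so H_1 = Z.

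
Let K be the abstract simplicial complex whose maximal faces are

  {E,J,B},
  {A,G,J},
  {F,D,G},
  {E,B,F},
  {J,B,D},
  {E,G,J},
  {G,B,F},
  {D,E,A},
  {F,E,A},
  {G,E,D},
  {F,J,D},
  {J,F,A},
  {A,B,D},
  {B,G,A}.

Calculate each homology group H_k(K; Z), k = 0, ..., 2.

Take the total order A < B < D < E < F < G < J on the vertex set. Then K (dimension 2) consists of the simplices:

  0-simplices (7): A, B, D, E, F, G, J
  1-simplices (21): AB, AD, AE, AF, AG, AJ, BD, BE, BF, BG, BJ, DE, DF, DG, DJ, EF, EG, EJ, FG, FJ, GJ
  2-simplices (14): ABD, ABG, ADE, AEF, AFJ, AGJ, BDJ, BEF, BEJ, BFG, DEG, DFG, DFJ, EGJ

giving chain groups C_0 ≅ Z^7, C_1 ≅ Z^21, C_2 ≅ Z^14.

Boundary ∂_1: C_1 → C_0 maps an edge to its endpoints' difference, ∂[p,q] = q − p. For instance
  ∂DF = F − D.
The 7×21 boundary matrix has rank 6 and Smith normal form diag(1,1,1,1,1,1).

The boundary map ∂_2: C_2 → C_1 acts by ∂[p,q,r] = [q,r] − [p,r] + [p,q]. For instance
  ∂BDJ = DJ − BJ + BD,
  ∂DFJ = FJ − DJ + DF.
This gives a 21×14 integer matrix of rank 13; reducing to Smith normal form yields diagonal entries (1,1,1,1,1,1,1,1,1,1,1,1,1).

From H_k ≅ ker(∂_k) / im(∂_{k+1}) we obtain:

  H_0: rank C_0 − rank ∂_1 = 7 − 6 = 1, and the invariant factors of ∂_1 are all 1, so H_0 = Z.
  H_1: rank ker ∂_1 − rank ∂_2 = (21 − 6) − 13 = 2, and the invariant factors of ∂_2 are all 1, so H_1 = Z^2.
  H_2: rank ker ∂_2 − rank ∂_3 = (14 − 13) − 0 = 1, and there is no ∂_3, so H_2 = Z.

H_0 = Z,  H_1 = Z^2,  H_2 = Z.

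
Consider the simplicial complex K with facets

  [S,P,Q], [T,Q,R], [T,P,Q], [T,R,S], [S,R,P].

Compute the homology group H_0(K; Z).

K has 5 vertices, 10 edges, 5 triangles.
rank ∂_0 = 0, rank ∂_1 = 4 ⇒ b_0 = 5 − 0 − 4 = 1; all invariant factors of ∂_1 are 1 so no torsion. So H_0 = Z.

H_0 ≅ Z.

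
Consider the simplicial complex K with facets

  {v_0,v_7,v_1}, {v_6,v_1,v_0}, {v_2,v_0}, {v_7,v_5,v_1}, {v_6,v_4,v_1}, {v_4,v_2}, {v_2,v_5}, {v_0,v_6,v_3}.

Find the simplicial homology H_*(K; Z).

Order the vertices as v_0 < v_1 < v_2 < v_3 < v_4 < v_5 < v_6 < v_7. Listing each simplex with vertices in this order, K has dimension 2 with simplices:

  0-simplices (8): [v_0], [v_1], [v_2], [v_3], [v_4], [v_5], [v_6], [v_7]
  1-simplices (14): [v_0,v_1], [v_0,v_2], [v_0,v_3], [v_0,v_6], [v_0,v_7], [v_1,v_4], [v_1,v_5], [v_1,v_6], [v_1,v_7], [v_2,v_4], [v_2,v_5], [v_3,v_6], [v_4,v_6], [v_5,v_7]
  2-simplices (5): [v_0,v_1,v_6], [v_0,v_1,v_7], [v_0,v_3,v_6], [v_1,v_4,v_6], [v_1,v_5,v_7]

so the chain groups are C_0 ≅ Z^8, C_1 ≅ Z^14, C_2 ≅ Z^5.

Boundary ∂_1: C_1 → C_0 is given by ∂[p,q] = [q] − [p]. For instance
  ∂[v_3,v_6] = [v_6] − [v_3].
As a 8×14 matrix over Z this has rank 7, with invariant factors (1,1,1,1,1,1,1).

The boundary map ∂_2: C_2 → C_1 sends each 2-simplex [p,q,r] to [q,r] − [p,r] + [p,q]. For instance
  ∂[v_0,v_3,v_6] = [v_3,v_6] − [v_0,v_6] + [v_0,v_3],
  ∂[v_1,v_4,v_6] = [v_4,v_6] − [v_1,v_6] + [v_1,v_4].
As a 14×5 matrix over Z this has rank 5, with invariant factors (1,1,1,1,1).

Reading off H_k = ker ∂_k / im ∂_{k+1}:

  H_0: rank C_0 − rank ∂_1 = 8 − 7 = 1, and the invariant factors of ∂_1 are all 1, so H_0 = Z.
  H_1: rank ker ∂_1 − rank ∂_2 = (14 − 7) − 5 = 2, and the invariant factors of ∂_2 are all 1, so H_1 = Z^2.
  H_2: rank ker ∂_2 − rank ∂_3 = (5 − 5) − 0 = 0, and there is no ∂_3, so H_2 = 0.

H_0 = Z,  H_1 = Z^2,  H_2 = 0.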